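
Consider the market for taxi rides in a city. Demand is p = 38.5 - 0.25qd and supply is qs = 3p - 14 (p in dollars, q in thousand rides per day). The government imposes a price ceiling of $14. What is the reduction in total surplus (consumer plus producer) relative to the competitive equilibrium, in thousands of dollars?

Rearranging demand gives qd = 154 - 4p. Equilibrium: 154 - 4p = 3p - 14, so 168 = 7p and p* = 24, q* = 58.
The ceiling of 14 is below the equilibrium price 24, so it binds.
At p = 14: qd = 154 - 4·14 = 98 and qs = 3·14 - 14 = 28.
Quantity traded falls to 28. At q = 28 the demand price is (154 - 28)/4 = 31.5 and the supply price is (14 + 28)/3 = 14.
Deadweight loss = ½ · (31.5 - 14) · (58 - 28) = ½ · 17.5 · 30 = 262.5.

262.5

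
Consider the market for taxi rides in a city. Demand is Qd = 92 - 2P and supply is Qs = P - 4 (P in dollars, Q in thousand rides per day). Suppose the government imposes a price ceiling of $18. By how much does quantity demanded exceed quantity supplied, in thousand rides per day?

42

Equilibrium: 92 - 2P = P - 4, so 96 = 3P and P* = 32, Q* = 28.
Since 18 < 32, the ceiling is binding.
At P = 18: Qd = 92 - 2·18 = 56 and Qs = 18 - 4 = 14.
Shortage = Qd - Qs = 56 - 14 = 42.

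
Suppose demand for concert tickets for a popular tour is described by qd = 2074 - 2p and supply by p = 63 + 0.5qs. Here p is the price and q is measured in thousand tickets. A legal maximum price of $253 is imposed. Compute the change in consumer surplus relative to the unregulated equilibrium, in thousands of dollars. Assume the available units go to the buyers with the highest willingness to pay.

Rearranging supply gives qs = 2p - 126. In a free market, 2074 - 2p = 2p - 126 gives the equilibrium p* = 550, q* = 974.
Since 253 < 550, the ceiling is binding.
At p = 253: qd = 2074 - 2·253 = 1568 and qs = 2·253 - 126 = 380.
Consumer surplus without the control is ½ · (1037 - 550) · 974 = 237169.
With the ceiling, 380 units are sold at 253 (assume they go to the highest-value buyers). The demand price at q = 380 is 847, so CS = ½ · [(1037 - 253) + (847 - 253)] · 380 = 261820.
Change in consumer surplus = 261820 - 237169 = 24651.

24651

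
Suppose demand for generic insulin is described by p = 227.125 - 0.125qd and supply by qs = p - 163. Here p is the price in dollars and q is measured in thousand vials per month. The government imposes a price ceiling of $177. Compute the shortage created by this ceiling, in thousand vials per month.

387

Rearranging demand gives qd = 1817 - 8p. Without the control the market clears where 1817 - 8p = p - 163, i.e. p* = 220 and q* = 57.
The ceiling of 177 is below the equilibrium price 220, so it binds.
At p = 177: qd = 1817 - 8·177 = 401 and qs = 177 - 163 = 14.
Shortage = qd - qs = 401 - 14 = 387.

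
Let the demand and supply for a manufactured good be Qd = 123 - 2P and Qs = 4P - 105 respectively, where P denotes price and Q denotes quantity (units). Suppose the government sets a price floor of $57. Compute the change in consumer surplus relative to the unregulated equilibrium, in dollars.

-532

Setting quantity demanded equal to quantity supplied, 123 - 2P = 4P - 105, gives P* = 38 and Q* = 47.
Because the floor (57) lies above the market-clearing price, it is binding.
At P = 57: Qd = 123 - 2·57 = 9 and Qs = 4·57 - 105 = 123.
Consumer surplus without the control is ½ · (61.5 - 38) · 47 = 552.25.
With the floor, consumers buy 9 units at 57, so CS = ½ · (61.5 - 57) · 9 = 20.25.
Change in consumer surplus = 20.25 - 552.25 = -532.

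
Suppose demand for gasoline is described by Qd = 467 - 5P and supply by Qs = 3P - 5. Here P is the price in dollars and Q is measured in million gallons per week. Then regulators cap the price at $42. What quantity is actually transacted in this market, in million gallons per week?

121

Setting quantity demanded equal to quantity supplied, 467 - 5P = 3P - 5, gives P* = 59 and Q* = 172.
Because the ceiling (42) lies below the market-clearing price, it is binding.
At P = 42: Qd = 467 - 5·42 = 257 and Qs = 3·42 - 5 = 121.
The quantity actually transacted is the short side, supply: 121.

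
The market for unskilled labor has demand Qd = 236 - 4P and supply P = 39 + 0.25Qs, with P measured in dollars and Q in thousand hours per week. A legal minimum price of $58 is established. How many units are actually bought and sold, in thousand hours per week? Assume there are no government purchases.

4

Rearranging supply gives Qs = 4P - 156. Setting quantity demanded equal to quantity supplied, 236 - 4P = 4P - 156, gives P* = 49 and Q* = 40.
Since 58 > 49, the floor is binding.
At P = 58: Qd = 236 - 4·58 = 4 and Qs = 4·58 - 156 = 76.
The quantity actually transacted is the short side, demand: 4.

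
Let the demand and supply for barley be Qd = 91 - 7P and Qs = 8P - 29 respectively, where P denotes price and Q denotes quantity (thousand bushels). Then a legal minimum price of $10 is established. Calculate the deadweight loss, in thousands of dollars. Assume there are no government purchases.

26.25

In a free market, 91 - 7P = 8P - 29 gives the equilibrium P* = 8, Q* = 35.
The floor of 10 is above the equilibrium price 8, so it binds.
At P = 10: Qd = 91 - 7·10 = 21 and Qs = 8·10 - 29 = 51.
Quantity traded falls to 21. At Q = 21 the demand price is (91 - 21)/7 = 10 and the supply price is (29 + 21)/8 = 6.25.
Deadweight loss = ½ · (10 - 6.25) · (35 - 21) = ½ · 3.75 · 14 = 26.25.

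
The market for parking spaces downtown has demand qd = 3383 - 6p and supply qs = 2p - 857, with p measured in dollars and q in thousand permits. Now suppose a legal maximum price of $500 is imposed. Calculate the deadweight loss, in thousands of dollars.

1200

In a free market, 3383 - 6p = 2p - 857 gives the equilibrium p* = 530, q* = 203.
Because the ceiling (500) lies below the market-clearing price, it is binding.
At p = 500: qd = 3383 - 6·500 = 383 and qs = 2·500 - 857 = 143.
Quantity traded falls to 143. At q = 143 the demand price is (3383 - 143)/6 = 540 and the supply price is (857 + 143)/2 = 500.
Deadweight loss = ½ · (540 - 500) · (203 - 143) = ½ · 40 · 60 = 1200.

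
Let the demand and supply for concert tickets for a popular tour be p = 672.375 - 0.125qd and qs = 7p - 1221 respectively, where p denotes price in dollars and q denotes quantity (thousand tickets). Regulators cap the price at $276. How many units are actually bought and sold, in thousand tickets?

Rearranging demand gives qd = 5379 - 8p. Without the control the market clears where 5379 - 8p = 7p - 1221, i.e. p* = 440 and q* = 1859.
Because the ceiling (276) lies below the market-clearing price, it is binding.
At p = 276: qd = 5379 - 8·276 = 3171 and qs = 7·276 - 1221 = 711.
The quantity actually transacted is the short side, supply: 711.

711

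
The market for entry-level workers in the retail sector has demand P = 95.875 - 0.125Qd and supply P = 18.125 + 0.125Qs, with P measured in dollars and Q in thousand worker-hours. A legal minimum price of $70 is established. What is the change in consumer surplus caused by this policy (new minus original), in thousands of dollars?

-3367

Rearranging demand gives Qd = 767 - 8P; rearranging supply gives Qs = 8P - 145. Setting quantity demanded equal to quantity supplied, 767 - 8P = 8P - 145, gives P* = 57 and Q* = 311.
Since 70 > 57, the floor is binding.
At P = 70: Qd = 767 - 8·70 = 207 and Qs = 8·70 - 145 = 415.
Consumer surplus without the control is ½ · (95.875 - 57) · 311 = 6045.0625.
With the floor, consumers buy 207 units at 70, so CS = ½ · (95.875 - 70) · 207 = 2678.0625.
Change in consumer surplus = 2678.0625 - 6045.0625 = -3367.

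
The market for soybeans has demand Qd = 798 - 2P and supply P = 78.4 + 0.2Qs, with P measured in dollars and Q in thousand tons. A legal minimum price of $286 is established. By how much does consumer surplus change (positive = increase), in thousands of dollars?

Rearranging supply gives Qs = 5P - 392. Setting quantity demanded equal to quantity supplied, 798 - 2P = 5P - 392, gives P* = 170 and Q* = 458.
The floor of 286 is above the equilibrium price 170, so it binds.
At P = 286: Qd = 798 - 2·286 = 226 and Qs = 5·286 - 392 = 1038.
Consumer surplus without the control is ½ · (399 - 170) · 458 = 52441.
With the floor, consumers buy 226 units at 286, so CS = ½ · (399 - 286) · 226 = 12769.
Change in consumer surplus = 12769 - 52441 = -39672.

-39672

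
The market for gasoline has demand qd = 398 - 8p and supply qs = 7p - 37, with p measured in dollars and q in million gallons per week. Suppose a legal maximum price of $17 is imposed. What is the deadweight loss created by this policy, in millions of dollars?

945

Setting quantity demanded equal to quantity supplied, 398 - 8p = 7p - 37, gives p* = 29 and q* = 166.
Because the ceiling (17) lies below the market-clearing price, it is binding.
At p = 17: qd = 398 - 8·17 = 262 and qs = 7·17 - 37 = 82.
Quantity traded falls to 82. At q = 82 the demand price is (398 - 82)/8 = 39.5 and the supply price is (37 + 82)/7 = 17.
Deadweight loss = ½ · (39.5 - 17) · (166 - 82) = ½ · 22.5 · 84 = 945.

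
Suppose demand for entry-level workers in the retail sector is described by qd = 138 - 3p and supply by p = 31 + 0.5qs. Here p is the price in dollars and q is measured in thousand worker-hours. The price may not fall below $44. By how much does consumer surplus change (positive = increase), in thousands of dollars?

Rearranging supply gives qs = 2p - 62. Setting quantity demanded equal to quantity supplied, 138 - 3p = 2p - 62, gives p* = 40 and q* = 18.
Because the floor (44) lies above the market-clearing price, it is binding.
At p = 44: qd = 138 - 3·44 = 6 and qs = 2·44 - 62 = 26.
Consumer surplus without the control is ½ · (46 - 40) · 18 = 54.
With the floor, consumers buy 6 units at 44, so CS = ½ · (46 - 44) · 6 = 6.
Change in consumer surplus = 6 - 54 = -48.

-48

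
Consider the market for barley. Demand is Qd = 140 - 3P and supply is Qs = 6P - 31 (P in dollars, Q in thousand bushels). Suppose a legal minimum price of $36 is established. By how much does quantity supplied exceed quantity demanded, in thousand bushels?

In a free market, 140 - 3P = 6P - 31 gives the equilibrium P* = 19, Q* = 83.
Because the floor (36) lies above the market-clearing price, it is binding.
At P = 36: Qd = 140 - 3·36 = 32 and Qs = 6·36 - 31 = 185.
Surplus = Qs - Qd = 185 - 32 = 153.

153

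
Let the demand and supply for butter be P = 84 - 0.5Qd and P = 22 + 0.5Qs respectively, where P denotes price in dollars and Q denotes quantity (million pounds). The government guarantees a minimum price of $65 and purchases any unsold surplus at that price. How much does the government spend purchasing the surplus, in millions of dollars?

3120

Rearranging demand gives Qd = 168 - 2P; rearranging supply gives Qs = 2P - 44. In a free market, 168 - 2P = 2P - 44 gives the equilibrium P* = 53, Q* = 62.
Since 65 > 53, the floor is binding.
At P = 65: Qd = 168 - 2·65 = 38 and Qs = 2·65 - 44 = 86.
Surplus = Qs - Qd = 48.
Government expenditure = surplus × support price = 48 × 65 = 3120.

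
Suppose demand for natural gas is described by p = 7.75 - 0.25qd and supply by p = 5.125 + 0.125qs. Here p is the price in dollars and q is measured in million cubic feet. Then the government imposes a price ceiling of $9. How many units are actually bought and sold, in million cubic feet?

7

Rearranging demand gives qd = 31 - 4p; rearranging supply gives qs = 8p - 41. Setting quantity demanded equal to quantity supplied, 31 - 4p = 8p - 41, gives p* = 6 and q* = 7.
Since 9 is above p* = 6, the ceiling does not bind and the free-market outcome prevails.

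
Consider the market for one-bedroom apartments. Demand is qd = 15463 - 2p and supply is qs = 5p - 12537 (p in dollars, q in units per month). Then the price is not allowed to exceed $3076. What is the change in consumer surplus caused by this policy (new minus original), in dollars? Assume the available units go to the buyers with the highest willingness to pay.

Without the control the market clears where 15463 - 2p = 5p - 12537, i.e. p* = 4000 and q* = 7463.
The ceiling of 3076 is below the equilibrium price 4000, so it binds.
At p = 3076: qd = 15463 - 2·3076 = 9311 and qs = 5·3076 - 12537 = 2843.
Consumer surplus without the control is ½ · (7731.5 - 4000) · 7463 = 13924092.25.
With the ceiling, 2843 units are sold at 3076 (assume they go to the highest-value buyers). The demand price at q = 2843 is 6310, so CS = ½ · [(7731.5 - 3076) + (6310 - 3076)] · 2843 = 11214924.25.
Change in consumer surplus = 11214924.25 - 13924092.25 = -2709168.

-2709168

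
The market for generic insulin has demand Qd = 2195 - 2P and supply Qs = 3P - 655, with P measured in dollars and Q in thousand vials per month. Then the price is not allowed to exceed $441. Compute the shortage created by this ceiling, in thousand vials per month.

645

Setting quantity demanded equal to quantity supplied, 2195 - 2P = 3P - 655, gives P* = 570 and Q* = 1055.
Since 441 < 570, the ceiling is binding.
At P = 441: Qd = 2195 - 2·441 = 1313 and Qs = 3·441 - 655 = 668.
Shortage = Qd - Qs = 1313 - 668 = 645.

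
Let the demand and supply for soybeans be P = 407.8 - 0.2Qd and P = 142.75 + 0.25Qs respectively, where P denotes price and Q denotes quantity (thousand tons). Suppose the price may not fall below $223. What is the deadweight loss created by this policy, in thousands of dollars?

0

Rearranging demand gives Qd = 2039 - 5P; rearranging supply gives Qs = 4P - 571. In a free market, 2039 - 5P = 4P - 571 gives the equilibrium P* = 290, Q* = 589.
The floor of 223 is below the equilibrium price 290, so it is not binding; the market clears at P* = 290, Q* = 589.
Since the control does not bind, no trades are prevented and deadweight loss is zero.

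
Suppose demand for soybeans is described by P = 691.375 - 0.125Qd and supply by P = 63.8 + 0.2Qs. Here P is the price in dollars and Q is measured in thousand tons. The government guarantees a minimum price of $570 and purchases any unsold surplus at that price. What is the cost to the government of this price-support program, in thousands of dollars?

Rearranging demand gives Qd = 5531 - 8P; rearranging supply gives Qs = 5P - 319. Without the control the market clears where 5531 - 8P = 5P - 319, i.e. P* = 450 and Q* = 1931.
The floor of 570 is above the equilibrium price 450, so it binds.
At P = 570: Qd = 5531 - 8·570 = 971 and Qs = 5·570 - 319 = 2531.
Surplus = Qs - Qd = 1560.
Government expenditure = surplus × support price = 1560 × 570 = 889200.

889200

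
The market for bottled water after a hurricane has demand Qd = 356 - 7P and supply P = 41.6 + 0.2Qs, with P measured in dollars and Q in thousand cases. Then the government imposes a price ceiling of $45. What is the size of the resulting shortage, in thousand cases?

24

Rearranging supply gives Qs = 5P - 208. Equilibrium: 356 - 7P = 5P - 208, so 564 = 12P and P* = 47, Q* = 27.
Since 45 < 47, the ceiling is binding.
At P = 45: Qd = 356 - 7·45 = 41 and Qs = 5·45 - 208 = 17.
Shortage = Qd - Qs = 41 - 17 = 24.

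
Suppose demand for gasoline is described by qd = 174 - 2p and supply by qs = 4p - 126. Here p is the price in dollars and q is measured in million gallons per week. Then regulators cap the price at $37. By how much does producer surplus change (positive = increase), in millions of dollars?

-624

Setting quantity demanded equal to quantity supplied, 174 - 2p = 4p - 126, gives p* = 50 and q* = 74.
Because the ceiling (37) lies below the market-clearing price, it is binding.
At p = 37: qd = 174 - 2·37 = 100 and qs = 4·37 - 126 = 22.
Producer surplus without the control is ½ · (50 - 31.5) · 74 = 684.5.
With the ceiling, producers sell 22 units at 37, so PS = ½ · (37 - 31.5) · 22 = 60.5.
Change in producer surplus = 60.5 - 684.5 = -624.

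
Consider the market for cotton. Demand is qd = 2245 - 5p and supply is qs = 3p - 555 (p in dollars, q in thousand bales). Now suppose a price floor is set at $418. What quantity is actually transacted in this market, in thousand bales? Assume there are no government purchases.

155

Equilibrium: 2245 - 5p = 3p - 555, so 2800 = 8p and p* = 350, q* = 495.
Because the floor (418) lies above the market-clearing price, it is binding.
At p = 418: qd = 2245 - 5·418 = 155 and qs = 3·418 - 555 = 699.
The quantity actually transacted is the short side, demand: 155.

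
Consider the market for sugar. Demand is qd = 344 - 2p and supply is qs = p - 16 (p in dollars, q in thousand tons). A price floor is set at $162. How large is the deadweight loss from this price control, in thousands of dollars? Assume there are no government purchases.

Without the control the market clears where 344 - 2p = p - 16, i.e. p* = 120 and q* = 104.
The floor of 162 is above the equilibrium price 120, so it binds.
At p = 162: qd = 344 - 2·162 = 20 and qs = 162 - 16 = 146.
Quantity traded falls to 20. At q = 20 the demand price is (344 - 20)/2 = 162 and the supply price is 16 + 20 = 36.
Deadweight loss = ½ · (162 - 36) · (104 - 20) = ½ · 126 · 84 = 5292.

5292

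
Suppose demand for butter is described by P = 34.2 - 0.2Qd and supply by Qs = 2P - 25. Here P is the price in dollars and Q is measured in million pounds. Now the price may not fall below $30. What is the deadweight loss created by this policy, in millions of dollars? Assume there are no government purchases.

Rearranging demand gives Qd = 171 - 5P. In a free market, 171 - 5P = 2P - 25 gives the equilibrium P* = 28, Q* = 31.
Since 30 > 28, the floor is binding.
At P = 30: Qd = 171 - 5·30 = 21 and Qs = 2·30 - 25 = 35.
Quantity traded falls to 21. At Q = 21 the demand price is (171 - 21)/5 = 30 and the supply price is (25 + 21)/2 = 23.
Deadweight loss = ½ · (30 - 23) · (31 - 21) = ½ · 7 · 10 = 35.

35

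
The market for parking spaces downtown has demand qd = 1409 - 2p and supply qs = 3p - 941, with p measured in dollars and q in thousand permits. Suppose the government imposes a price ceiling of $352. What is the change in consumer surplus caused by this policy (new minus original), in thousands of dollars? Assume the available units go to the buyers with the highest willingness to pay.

-17759

Without the control the market clears where 1409 - 2p = 3p - 941, i.e. p* = 470 and q* = 469.
Since 352 < 470, the ceiling is binding.
At p = 352: qd = 1409 - 2·352 = 705 and qs = 3·352 - 941 = 115.
Consumer surplus without the control is ½ · (704.5 - 470) · 469 = 54990.25.
With the ceiling, 115 units are sold at 352 (assume they go to the highest-value buyers). The demand price at q = 115 is 647, so CS = ½ · [(704.5 - 352) + (647 - 352)] · 115 = 37231.25.
Change in consumer surplus = 37231.25 - 54990.25 = -17759.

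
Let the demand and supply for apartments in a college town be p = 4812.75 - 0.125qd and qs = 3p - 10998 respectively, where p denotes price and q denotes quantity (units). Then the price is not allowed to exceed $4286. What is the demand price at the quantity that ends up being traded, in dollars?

4580.25

Rearranging demand gives qd = 38502 - 8p. In a free market, 38502 - 8p = 3p - 10998 gives the equilibrium p* = 4500, q* = 2502.
Since 4286 < 4500, the ceiling is binding.
At p = 4286: qd = 38502 - 8·4286 = 4214 and qs = 3·4286 - 10998 = 1860.
Only 1860 units reach the market. On the demand curve, the marginal buyer's willingness to pay at q = 1860 is (38502 - 1860)/8 = 4580.25.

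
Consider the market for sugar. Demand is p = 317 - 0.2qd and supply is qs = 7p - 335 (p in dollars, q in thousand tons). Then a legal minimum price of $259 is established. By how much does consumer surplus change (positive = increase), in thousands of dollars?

-53212.5

Rearranging demand gives qd = 1585 - 5p. Without the control the market clears where 1585 - 5p = 7p - 335, i.e. p* = 160 and q* = 785.
Since 259 > 160, the floor is binding.
At p = 259: qd = 1585 - 5·259 = 290 and qs = 7·259 - 335 = 1478.
Consumer surplus without the control is ½ · (317 - 160) · 785 = 61622.5.
With the floor, consumers buy 290 units at 259, so CS = ½ · (317 - 259) · 290 = 8410.
Change in consumer surplus = 8410 - 61622.5 = -53212.5.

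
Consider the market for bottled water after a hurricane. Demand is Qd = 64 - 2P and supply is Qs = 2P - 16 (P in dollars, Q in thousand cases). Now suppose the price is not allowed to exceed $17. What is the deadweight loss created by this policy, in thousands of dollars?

Setting quantity demanded equal to quantity supplied, 64 - 2P = 2P - 16, gives P* = 20 and Q* = 24.
Because the ceiling (17) lies below the market-clearing price, it is binding.
At P = 17: Qd = 64 - 2·17 = 30 and Qs = 2·17 - 16 = 18.
Quantity traded falls to 18. At Q = 18 the demand price is (64 - 18)/2 = 23 and the supply price is (16 + 18)/2 = 17.
Deadweight loss = ½ · (23 - 17) · (24 - 18) = ½ · 6 · 6 = 18.

18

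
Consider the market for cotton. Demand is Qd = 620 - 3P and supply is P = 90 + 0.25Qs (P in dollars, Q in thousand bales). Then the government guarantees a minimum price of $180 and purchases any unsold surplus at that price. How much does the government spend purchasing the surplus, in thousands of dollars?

Rearranging supply gives Qs = 4P - 360. Equilibrium: 620 - 3P = 4P - 360, so 980 = 7P and P* = 140, Q* = 200.
Since 180 > 140, the floor is binding.
At P = 180: Qd = 620 - 3·180 = 80 and Qs = 4·180 - 360 = 360.
Surplus = Qs - Qd = 280.
Government expenditure = surplus × support price = 280 × 180 = 50400.

50400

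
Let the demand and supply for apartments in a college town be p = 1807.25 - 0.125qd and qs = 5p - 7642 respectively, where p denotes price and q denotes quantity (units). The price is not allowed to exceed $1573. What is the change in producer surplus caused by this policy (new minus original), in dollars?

-68643.5

Rearranging demand gives qd = 14458 - 8p. In a free market, 14458 - 8p = 5p - 7642 gives the equilibrium p* = 1700, q* = 858.
Because the ceiling (1573) lies below the market-clearing price, it is binding.
At p = 1573: qd = 14458 - 8·1573 = 1874 and qs = 5·1573 - 7642 = 223.
Producer surplus without the control is ½ · (1700 - 1528.4) · 858 = 73616.4.
With the ceiling, producers sell 223 units at 1573, so PS = ½ · (1573 - 1528.4) · 223 = 4972.9.
Change in producer surplus = 4972.9 - 73616.4 = -68643.5.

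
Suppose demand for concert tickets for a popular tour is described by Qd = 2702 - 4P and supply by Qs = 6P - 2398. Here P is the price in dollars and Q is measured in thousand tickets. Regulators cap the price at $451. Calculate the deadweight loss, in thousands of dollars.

Setting quantity demanded equal to quantity supplied, 2702 - 4P = 6P - 2398, gives P* = 510 and Q* = 662.
Because the ceiling (451) lies below the market-clearing price, it is binding.
At P = 451: Qd = 2702 - 4·451 = 898 and Qs = 6·451 - 2398 = 308.
Quantity traded falls to 308. At Q = 308 the demand price is (2702 - 308)/4 = 598.5 and the supply price is (2398 + 308)/6 = 451.
Deadweight loss = ½ · (598.5 - 451) · (662 - 308) = ½ · 147.5 · 354 = 26107.5.

26107.5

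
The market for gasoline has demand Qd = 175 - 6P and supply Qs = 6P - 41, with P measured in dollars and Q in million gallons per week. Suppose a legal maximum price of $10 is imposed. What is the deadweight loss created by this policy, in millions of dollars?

384

Equilibrium: 175 - 6P = 6P - 41, so 216 = 12P and P* = 18, Q* = 67.
Because the ceiling (10) lies below the market-clearing price, it is binding.
At P = 10: Qd = 175 - 6·10 = 115 and Qs = 6·10 - 41 = 19.
Quantity traded falls to 19. At Q = 19 the demand price is (175 - 19)/6 = 26 and the supply price is (41 + 19)/6 = 10.
Deadweight loss = ½ · (26 - 10) · (67 - 19) = ½ · 16 · 48 = 384.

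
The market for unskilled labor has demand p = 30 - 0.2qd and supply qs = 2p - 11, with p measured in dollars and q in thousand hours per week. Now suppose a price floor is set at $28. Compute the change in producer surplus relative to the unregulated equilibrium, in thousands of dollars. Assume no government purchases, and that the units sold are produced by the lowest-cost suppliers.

-106.25

Rearranging demand gives qd = 150 - 5p. In a free market, 150 - 5p = 2p - 11 gives the equilibrium p* = 23, q* = 35.
The floor of 28 is above the equilibrium price 23, so it binds.
At p = 28: qd = 150 - 5·28 = 10 and qs = 2·28 - 11 = 45.
Producer surplus without the control is ½ · (23 - 5.5) · 35 = 306.25.
With the floor, 10 units are sold at 28. The supply price at q = 10 is 10.5, so PS = ½ · [(28 - 5.5) + (28 - 10.5)] · 10 = 200.
Change in producer surplus = 200 - 306.25 = -106.25.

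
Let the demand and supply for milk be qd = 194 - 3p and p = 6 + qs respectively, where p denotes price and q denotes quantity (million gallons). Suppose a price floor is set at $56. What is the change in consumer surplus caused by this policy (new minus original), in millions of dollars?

-210

Rearranging supply gives qs = p - 6. In a free market, 194 - 3p = p - 6 gives the equilibrium p* = 50, q* = 44.
Since 56 > 50, the floor is binding.
At p = 56: qd = 194 - 3·56 = 26 and qs = 56 - 6 = 50.
Consumer surplus without the control is ½ · (194/3 - 50) · 44 = 968/3.
With the floor, consumers buy 26 units at 56, so CS = ½ · (194/3 - 56) · 26 = 338/3.
Change in consumer surplus = 338/3 - 968/3 = -210.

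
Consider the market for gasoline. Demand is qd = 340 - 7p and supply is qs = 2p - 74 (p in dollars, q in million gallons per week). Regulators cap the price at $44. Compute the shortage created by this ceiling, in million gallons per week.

Setting quantity demanded equal to quantity supplied, 340 - 7p = 2p - 74, gives p* = 46 and q* = 18.
Since 44 < 46, the ceiling is binding.
At p = 44: qd = 340 - 7·44 = 32 and qs = 2·44 - 74 = 14.
Shortage = qd - qs = 32 - 14 = 18.

18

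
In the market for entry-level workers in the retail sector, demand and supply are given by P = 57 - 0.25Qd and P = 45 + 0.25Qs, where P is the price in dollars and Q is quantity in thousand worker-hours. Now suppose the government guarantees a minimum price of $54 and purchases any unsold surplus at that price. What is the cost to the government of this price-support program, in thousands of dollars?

Rearranging demand gives Qd = 228 - 4P; rearranging supply gives Qs = 4P - 180. In a free market, 228 - 4P = 4P - 180 gives the equilibrium P* = 51, Q* = 24.
The floor of 54 is above the equilibrium price 51, so it binds.
At P = 54: Qd = 228 - 4·54 = 12 and Qs = 4·54 - 180 = 36.
Surplus = Qs - Qd = 24.
Government expenditure = surplus × support price = 24 × 54 = 1296.

1296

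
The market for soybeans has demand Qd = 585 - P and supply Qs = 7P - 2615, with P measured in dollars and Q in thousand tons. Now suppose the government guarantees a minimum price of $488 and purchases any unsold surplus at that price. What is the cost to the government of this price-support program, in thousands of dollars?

Without the control the market clears where 585 - P = 7P - 2615, i.e. P* = 400 and Q* = 185.
The floor of 488 is above the equilibrium price 400, so it binds.
At P = 488: Qd = 585 - 488 = 97 and Qs = 7·488 - 2615 = 801.
Surplus = Qs - Qd = 704.
Government expenditure = surplus × support price = 704 × 488 = 343552.

343552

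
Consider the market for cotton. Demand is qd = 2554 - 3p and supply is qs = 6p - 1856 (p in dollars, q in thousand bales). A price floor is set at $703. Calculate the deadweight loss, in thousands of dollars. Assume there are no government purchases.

102080.25

Setting quantity demanded equal to quantity supplied, 2554 - 3p = 6p - 1856, gives p* = 490 and q* = 1084.
The floor of 703 is above the equilibrium price 490, so it binds.
At p = 703: qd = 2554 - 3·703 = 445 and qs = 6·703 - 1856 = 2362.
Quantity traded falls to 445. At q = 445 the demand price is (2554 - 445)/3 = 703 and the supply price is (1856 + 445)/6 = 383.5.
Deadweight loss = ½ · (703 - 383.5) · (1084 - 445) = ½ · 319.5 · 639 = 102080.25.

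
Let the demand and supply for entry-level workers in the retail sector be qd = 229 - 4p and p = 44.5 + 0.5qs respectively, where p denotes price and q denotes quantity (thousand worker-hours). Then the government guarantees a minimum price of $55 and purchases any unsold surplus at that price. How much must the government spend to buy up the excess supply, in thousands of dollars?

660

Rearranging supply gives qs = 2p - 89. Without the control the market clears where 229 - 4p = 2p - 89, i.e. p* = 53 and q* = 17.
Since 55 > 53, the floor is binding.
At p = 55: qd = 229 - 4·55 = 9 and qs = 2·55 - 89 = 21.
Surplus = qs - qd = 12.
Government expenditure = surplus × support price = 12 × 55 = 660.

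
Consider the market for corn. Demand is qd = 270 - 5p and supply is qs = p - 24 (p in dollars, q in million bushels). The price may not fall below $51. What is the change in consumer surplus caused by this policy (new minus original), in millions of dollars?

Without the control the market clears where 270 - 5p = p - 24, i.e. p* = 49 and q* = 25.
Since 51 > 49, the floor is binding.
At p = 51: qd = 270 - 5·51 = 15 and qs = 51 - 24 = 27.
Consumer surplus without the control is ½ · (54 - 49) · 25 = 62.5.
With the floor, consumers buy 15 units at 51, so CS = ½ · (54 - 51) · 15 = 22.5.
Change in consumer surplus = 22.5 - 62.5 = -40.

-40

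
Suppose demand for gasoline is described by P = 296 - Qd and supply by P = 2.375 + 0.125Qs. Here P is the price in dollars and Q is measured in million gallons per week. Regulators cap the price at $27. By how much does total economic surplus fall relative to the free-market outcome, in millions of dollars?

2304

Rearranging demand gives Qd = 296 - P; rearranging supply gives Qs = 8P - 19. Without the control the market clears where 296 - P = 8P - 19, i.e. P* = 35 and Q* = 261.
Since 27 < 35, the ceiling is binding.
At P = 27: Qd = 296 - 27 = 269 and Qs = 8·27 - 19 = 197.
Quantity traded falls to 197. At Q = 197 the demand price is 296 - 197 = 99 and the supply price is (19 + 197)/8 = 27.
Deadweight loss = ½ · (99 - 27) · (261 - 197) = ½ · 72 · 64 = 2304.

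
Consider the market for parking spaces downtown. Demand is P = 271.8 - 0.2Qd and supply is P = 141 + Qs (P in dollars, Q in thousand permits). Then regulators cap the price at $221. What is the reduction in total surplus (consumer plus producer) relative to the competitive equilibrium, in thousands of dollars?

Rearranging demand gives Qd = 1359 - 5P; rearranging supply gives Qs = P - 141. Without the control the market clears where 1359 - 5P = P - 141, i.e. P* = 250 and Q* = 109.
Since 221 < 250, the ceiling is binding.
At P = 221: Qd = 1359 - 5·221 = 254 and Qs = 221 - 141 = 80.
Quantity traded falls to 80. At Q = 80 the demand price is (1359 - 80)/5 = 255.8 and the supply price is 141 + 80 = 221.
Deadweight loss = ½ · (255.8 - 221) · (109 - 80) = ½ · 34.8 · 29 = 504.6.

504.6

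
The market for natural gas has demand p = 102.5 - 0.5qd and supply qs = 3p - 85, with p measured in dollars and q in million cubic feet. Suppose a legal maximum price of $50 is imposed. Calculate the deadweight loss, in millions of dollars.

Rearranging demand gives qd = 205 - 2p. Setting quantity demanded equal to quantity supplied, 205 - 2p = 3p - 85, gives p* = 58 and q* = 89.
Because the ceiling (50) lies below the market-clearing price, it is binding.
At p = 50: qd = 205 - 2·50 = 105 and qs = 3·50 - 85 = 65.
Quantity traded falls to 65. At q = 65 the demand price is (205 - 65)/2 = 70 and the supply price is (85 + 65)/3 = 50.
Deadweight loss = ½ · (70 - 50) · (89 - 65) = ½ · 20 · 24 = 240.

240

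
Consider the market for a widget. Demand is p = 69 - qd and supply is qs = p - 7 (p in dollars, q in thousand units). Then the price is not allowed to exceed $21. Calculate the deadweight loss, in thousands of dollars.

289

Rearranging demand gives qd = 69 - p. Equilibrium: 69 - p = p - 7, so 76 = 2p and p* = 38, q* = 31.
Because the ceiling (21) lies below the market-clearing price, it is binding.
At p = 21: qd = 69 - 21 = 48 and qs = 21 - 7 = 14.
Quantity traded falls to 14. At q = 14 the demand price is 69 - 14 = 55 and the supply price is 7 + 14 = 21.
Deadweight loss = ½ · (55 - 21) · (31 - 14) = ½ · 34 · 17 = 289.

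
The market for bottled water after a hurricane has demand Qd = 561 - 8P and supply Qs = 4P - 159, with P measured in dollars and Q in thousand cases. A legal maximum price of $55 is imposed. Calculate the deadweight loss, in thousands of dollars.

75

Setting quantity demanded equal to quantity supplied, 561 - 8P = 4P - 159, gives P* = 60 and Q* = 81.
Because the ceiling (55) lies below the market-clearing price, it is binding.
At P = 55: Qd = 561 - 8·55 = 121 and Qs = 4·55 - 159 = 61.
Quantity traded falls to 61. At Q = 61 the demand price is (561 - 61)/8 = 62.5 and the supply price is (159 + 61)/4 = 55.
Deadweight loss = ½ · (62.5 - 55) · (81 - 61) = ½ · 7.5 · 20 = 75.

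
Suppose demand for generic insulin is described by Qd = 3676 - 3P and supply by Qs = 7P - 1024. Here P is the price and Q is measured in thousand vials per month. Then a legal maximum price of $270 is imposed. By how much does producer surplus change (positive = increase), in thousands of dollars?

Setting quantity demanded equal to quantity supplied, 3676 - 3P = 7P - 1024, gives P* = 470 and Q* = 2266.
The ceiling of 270 is below the equilibrium price 470, so it binds.
At P = 270: Qd = 3676 - 3·270 = 2866 and Qs = 7·270 - 1024 = 866.
Producer surplus without the control is ½ · (470 - 1024/7) · 2266 = 2567378/7.
With the ceiling, producers sell 866 units at 270, so PS = ½ · (270 - 1024/7) · 866 = 374978/7.
Change in producer surplus = 374978/7 - 2567378/7 = -313200.

-313200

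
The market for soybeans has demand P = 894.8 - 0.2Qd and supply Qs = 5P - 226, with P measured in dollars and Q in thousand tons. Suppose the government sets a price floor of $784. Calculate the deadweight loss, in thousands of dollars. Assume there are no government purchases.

492980

Rearranging demand gives Qd = 4474 - 5P. Equilibrium: 4474 - 5P = 5P - 226, so 4700 = 10P and P* = 470, Q* = 2124.
Because the floor (784) lies above the market-clearing price, it is binding.
At P = 784: Qd = 4474 - 5·784 = 554 and Qs = 5·784 - 226 = 3694.
Quantity traded falls to 554. At Q = 554 the demand price is (4474 - 554)/5 = 784 and the supply price is (226 + 554)/5 = 156.
Deadweight loss = ½ · (784 - 156) · (2124 - 554) = ½ · 628 · 1570 = 492980.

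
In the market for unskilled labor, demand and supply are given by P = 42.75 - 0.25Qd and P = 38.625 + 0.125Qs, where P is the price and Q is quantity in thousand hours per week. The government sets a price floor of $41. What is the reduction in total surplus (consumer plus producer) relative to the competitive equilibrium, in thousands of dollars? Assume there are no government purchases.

3

Rearranging demand gives Qd = 171 - 4P; rearranging supply gives Qs = 8P - 309. Without the control the market clears where 171 - 4P = 8P - 309, i.e. P* = 40 and Q* = 11.
Since 41 > 40, the floor is binding.
At P = 41: Qd = 171 - 4·41 = 7 and Qs = 8·41 - 309 = 19.
Quantity traded falls to 7. At Q = 7 the demand price is (171 - 7)/4 = 41 and the supply price is (309 + 7)/8 = 39.5.
Deadweight loss = ½ · (41 - 39.5) · (11 - 7) = ½ · 1.5 · 4 = 3.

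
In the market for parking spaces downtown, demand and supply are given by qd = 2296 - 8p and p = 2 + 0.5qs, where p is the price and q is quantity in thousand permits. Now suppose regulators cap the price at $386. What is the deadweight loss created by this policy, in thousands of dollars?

Rearranging supply gives qs = 2p - 4. Equilibrium: 2296 - 8p = 2p - 4, so 2300 = 10p and p* = 230, q* = 456.
The ceiling of 386 is above the equilibrium price 230, so it is not binding; the market clears at p* = 230, q* = 456.
Since the control does not bind, no trades are prevented and deadweight loss is zero.

0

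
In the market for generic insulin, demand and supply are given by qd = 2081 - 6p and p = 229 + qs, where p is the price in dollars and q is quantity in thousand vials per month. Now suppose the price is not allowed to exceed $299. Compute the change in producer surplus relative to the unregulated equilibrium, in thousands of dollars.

-2650.5

Rearranging supply gives qs = p - 229. Without the control the market clears where 2081 - 6p = p - 229, i.e. p* = 330 and q* = 101.
The ceiling of 299 is below the equilibrium price 330, so it binds.
At p = 299: qd = 2081 - 6·299 = 287 and qs = 299 - 229 = 70.
Producer surplus without the control is ½ · (330 - 229) · 101 = 5100.5.
With the ceiling, producers sell 70 units at 299, so PS = ½ · (299 - 229) · 70 = 2450.
Change in producer surplus = 2450 - 5100.5 = -2650.5.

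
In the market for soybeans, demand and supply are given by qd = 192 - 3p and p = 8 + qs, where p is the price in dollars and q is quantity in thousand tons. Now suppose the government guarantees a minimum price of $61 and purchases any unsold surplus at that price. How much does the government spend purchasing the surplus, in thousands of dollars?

Rearranging supply gives qs = p - 8. Equilibrium: 192 - 3p = p - 8, so 200 = 4p and p* = 50, q* = 42.
Because the floor (61) lies above the market-clearing price, it is binding.
At p = 61: qd = 192 - 3·61 = 9 and qs = 61 - 8 = 53.
Surplus = qs - qd = 44.
Government expenditure = surplus × support price = 44 × 61 = 2684.

2684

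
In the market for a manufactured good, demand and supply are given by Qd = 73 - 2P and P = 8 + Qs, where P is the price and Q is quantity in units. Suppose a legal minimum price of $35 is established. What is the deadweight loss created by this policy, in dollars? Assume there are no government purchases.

Rearranging supply gives Qs = P - 8. Equilibrium: 73 - 2P = P - 8, so 81 = 3P and P* = 27, Q* = 19.
The floor of 35 is above the equilibrium price 27, so it binds.
At P = 35: Qd = 73 - 2·35 = 3 and Qs = 35 - 8 = 27.
Quantity traded falls to 3. At Q = 3 the demand price is (73 - 3)/2 = 35 and the supply price is 8 + 3 = 11.
Deadweight loss = ½ · (35 - 11) · (19 - 3) = ½ · 24 · 16 = 192.

192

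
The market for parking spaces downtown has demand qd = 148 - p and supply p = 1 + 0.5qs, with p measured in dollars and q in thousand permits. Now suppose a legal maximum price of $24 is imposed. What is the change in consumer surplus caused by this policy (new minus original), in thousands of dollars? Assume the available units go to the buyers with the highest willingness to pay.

-156

Rearranging supply gives qs = 2p - 2. In a free market, 148 - p = 2p - 2 gives the equilibrium p* = 50, q* = 98.
Since 24 < 50, the ceiling is binding.
At p = 24: qd = 148 - 24 = 124 and qs = 2·24 - 2 = 46.
Consumer surplus without the control is ½ · (148 - 50) · 98 = 4802.
With the ceiling, 46 units are sold at 24 (assume they go to the highest-value buyers). The demand price at q = 46 is 102, so CS = ½ · [(148 - 24) + (102 - 24)] · 46 = 4646.
Change in consumer surplus = 4646 - 4802 = -156.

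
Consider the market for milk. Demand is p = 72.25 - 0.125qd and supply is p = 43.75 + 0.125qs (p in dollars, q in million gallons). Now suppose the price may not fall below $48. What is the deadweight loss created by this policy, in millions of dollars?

Rearranging demand gives qd = 578 - 8p; rearranging supply gives qs = 8p - 350. In a free market, 578 - 8p = 8p - 350 gives the equilibrium p* = 58, q* = 114.
Since 48 is below p* = 58, the floor does not bind and the free-market outcome prevails.
Since the control does not bind, no trades are prevented and deadweight loss is zero.

0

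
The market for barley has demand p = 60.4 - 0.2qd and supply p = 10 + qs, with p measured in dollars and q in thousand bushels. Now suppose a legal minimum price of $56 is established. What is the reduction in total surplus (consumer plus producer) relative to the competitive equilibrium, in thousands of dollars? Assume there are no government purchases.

240

Rearranging demand gives qd = 302 - 5p; rearranging supply gives qs = p - 10. In a free market, 302 - 5p = p - 10 gives the equilibrium p* = 52, q* = 42.
The floor of 56 is above the equilibrium price 52, so it binds.
At p = 56: qd = 302 - 5·56 = 22 and qs = 56 - 10 = 46.
Quantity traded falls to 22. At q = 22 the demand price is (302 - 22)/5 = 56 and the supply price is 10 + 22 = 32.
Deadweight loss = ½ · (56 - 32) · (42 - 22) = ½ · 24 · 20 = 240.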